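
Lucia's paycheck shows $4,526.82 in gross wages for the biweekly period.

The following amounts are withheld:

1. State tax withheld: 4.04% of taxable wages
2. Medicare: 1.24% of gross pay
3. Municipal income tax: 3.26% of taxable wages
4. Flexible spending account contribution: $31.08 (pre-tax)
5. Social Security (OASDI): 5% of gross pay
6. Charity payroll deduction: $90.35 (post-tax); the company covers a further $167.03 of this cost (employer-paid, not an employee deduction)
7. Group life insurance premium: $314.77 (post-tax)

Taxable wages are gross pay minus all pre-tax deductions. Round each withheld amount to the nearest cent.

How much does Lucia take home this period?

$3,479.96

Flexible spending account contribution: $31.08
Taxable wages = $4,526.82 − $31.08 = $4,495.74
Municipal income tax: $4,495.74 × 0.0326 = $146.56
State tax withheld: $4,495.74 × 0.0404 = $181.63
Social Security (OASDI): $4,526.82 × 0.05 = $226.34
Medicare: $4,526.82 × 0.0124 = $56.13
Group life insurance premium: $314.77
Charity payroll deduction: $90.35
(Employer's $167.03 toward charity payroll deduction is not withheld from the employee.)
Total deductions = $31.08 + $146.56 + $181.63 + $226.34 + $56.13 + $314.77 + $90.35 = $1,046.86
Net pay = $4,526.82 − $1,046.86 = $3,479.96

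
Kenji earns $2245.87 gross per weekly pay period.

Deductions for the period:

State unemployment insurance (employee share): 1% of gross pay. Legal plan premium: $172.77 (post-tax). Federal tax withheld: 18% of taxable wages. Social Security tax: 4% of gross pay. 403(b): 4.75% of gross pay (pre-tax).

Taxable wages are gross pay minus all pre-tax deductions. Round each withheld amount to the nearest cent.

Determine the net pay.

403(b): $2245.87 × 0.0475 = $106.68
Taxable wages = $2245.87 − $106.68 = $2139.19
Federal tax withheld: $2139.19 × 0.18 = $385.05
State unemployment insurance (employee share): $2245.87 × 0.01 = $22.46
Social Security tax: $2245.87 × 0.04 = $89.83
Legal plan premium: $172.77
Total deductions = $106.68 + $385.05 + $22.46 + $89.83 + $172.77 = $776.79
Net pay = $2245.87 − $776.79 = $1469.08

$1469.08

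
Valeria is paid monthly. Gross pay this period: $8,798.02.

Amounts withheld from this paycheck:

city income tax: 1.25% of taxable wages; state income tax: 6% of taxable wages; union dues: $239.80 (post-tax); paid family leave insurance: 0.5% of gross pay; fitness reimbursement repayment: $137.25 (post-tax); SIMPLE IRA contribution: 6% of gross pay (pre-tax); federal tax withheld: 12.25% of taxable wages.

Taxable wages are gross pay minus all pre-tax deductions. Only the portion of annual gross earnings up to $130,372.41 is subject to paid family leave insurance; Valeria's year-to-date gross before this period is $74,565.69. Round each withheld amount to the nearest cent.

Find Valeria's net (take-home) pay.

$6,236.42

SIMPLE IRA contribution: $8,798.02 × 0.06 = $527.88
Taxable wages = $8,798.02 − $527.88 = $8,270.14
City income tax: $8,270.14 × 0.0125 = $103.38
Federal tax withheld: $8,270.14 × 0.1225 = $1,013.09
State income tax: $8,270.14 × 0.06 = $496.21
Paid family leave insurance: cap not yet reached, full $8,798.02 is subject → $8,798.02 × 0.005 = $43.99
Union dues: $239.80
Fitness reimbursement repayment: $137.25
Total deductions = $527.88 + $103.38 + $1,013.09 + $496.21 + $43.99 + $239.80 + $137.25 = $2,561.60
Net pay = $8,798.02 − $2,561.60 = $6,236.42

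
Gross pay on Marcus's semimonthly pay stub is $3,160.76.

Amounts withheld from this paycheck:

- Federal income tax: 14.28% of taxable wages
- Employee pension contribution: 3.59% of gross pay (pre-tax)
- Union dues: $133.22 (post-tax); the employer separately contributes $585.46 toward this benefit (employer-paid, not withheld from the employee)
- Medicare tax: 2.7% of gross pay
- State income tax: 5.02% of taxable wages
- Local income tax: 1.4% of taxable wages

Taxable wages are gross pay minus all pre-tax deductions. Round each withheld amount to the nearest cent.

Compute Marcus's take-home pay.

$2,197.95

Employee pension contribution: $3,160.76 × 0.0359 = $113.47
Taxable wages = $3,160.76 − $113.47 = $3,047.29
Local income tax: $3,047.29 × 0.014 = $42.66
State income tax: $3,047.29 × 0.0502 = $152.97
Federal income tax: $3,047.29 × 0.1428 = $435.15
Medicare tax: $3,160.76 × 0.027 = $85.34
Union dues: $133.22
(Employer's $585.46 toward union dues is not withheld from the employee.)
Total deductions = $113.47 + $42.66 + $152.97 + $435.15 + $85.34 + $133.22 = $962.81
Net pay = $3,160.76 − $962.81 = $2,197.95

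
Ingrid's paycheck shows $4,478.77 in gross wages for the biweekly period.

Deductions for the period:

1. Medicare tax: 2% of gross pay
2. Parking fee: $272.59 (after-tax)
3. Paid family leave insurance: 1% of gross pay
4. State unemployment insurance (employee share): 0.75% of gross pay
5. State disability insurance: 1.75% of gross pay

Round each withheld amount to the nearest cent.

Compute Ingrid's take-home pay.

$3,959.84

Paid family leave insurance: $4,478.77 × 0.01 = $44.79
Medicare tax: $4,478.77 × 0.02 = $89.58
State unemployment insurance (employee share): $4,478.77 × 0.0075 = $33.59
State disability insurance: $4,478.77 × 0.0175 = $78.38
Parking fee: $272.59
Total deductions = $44.79 + $89.58 + $33.59 + $78.38 + $272.59 = $518.93
Net pay = $4,478.77 − $518.93 = $3,959.84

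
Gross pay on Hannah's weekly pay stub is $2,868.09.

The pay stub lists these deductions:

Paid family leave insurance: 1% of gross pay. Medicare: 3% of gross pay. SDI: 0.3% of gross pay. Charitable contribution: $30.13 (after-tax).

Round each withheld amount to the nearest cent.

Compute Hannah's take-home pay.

SDI: $2,868.09 × 0.003 = $8.60
Medicare: $2,868.09 × 0.03 = $86.04
Paid family leave insurance: $2,868.09 × 0.01 = $28.68
Charitable contribution: $30.13
Total deductions = $8.60 + $86.04 + $28.68 + $30.13 = $153.45
Net pay = $2,868.09 − $153.45 = $2,714.64

$2,714.64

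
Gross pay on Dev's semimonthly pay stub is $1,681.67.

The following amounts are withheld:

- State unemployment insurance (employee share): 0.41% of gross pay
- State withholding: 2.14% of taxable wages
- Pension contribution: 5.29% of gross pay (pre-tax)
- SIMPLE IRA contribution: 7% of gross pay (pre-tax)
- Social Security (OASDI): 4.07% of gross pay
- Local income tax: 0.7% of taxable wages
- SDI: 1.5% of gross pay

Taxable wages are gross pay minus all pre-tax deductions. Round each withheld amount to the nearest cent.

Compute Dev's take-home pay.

$1,332.55

SIMPLE IRA contribution: $1,681.67 × 0.07 = $117.72
Pension contribution: $1,681.67 × 0.0529 = $88.96
Pre-tax total = $117.72 + $88.96 = $206.68
Taxable wages = $1,681.67 − $206.68 = $1,474.99
State withholding: $1,474.99 × 0.0214 = $31.56
Local income tax: $1,474.99 × 0.007 = $10.32
Social Security (OASDI): $1,681.67 × 0.0407 = $68.44
SDI: $1,681.67 × 0.015 = $25.23
State unemployment insurance (employee share): $1,681.67 × 0.0041 = $6.89
Total deductions = $117.72 + $88.96 + $31.56 + $10.32 + $68.44 + $25.23 + $6.89 = $349.12
Net pay = $1,681.67 − $349.12 = $1,332.55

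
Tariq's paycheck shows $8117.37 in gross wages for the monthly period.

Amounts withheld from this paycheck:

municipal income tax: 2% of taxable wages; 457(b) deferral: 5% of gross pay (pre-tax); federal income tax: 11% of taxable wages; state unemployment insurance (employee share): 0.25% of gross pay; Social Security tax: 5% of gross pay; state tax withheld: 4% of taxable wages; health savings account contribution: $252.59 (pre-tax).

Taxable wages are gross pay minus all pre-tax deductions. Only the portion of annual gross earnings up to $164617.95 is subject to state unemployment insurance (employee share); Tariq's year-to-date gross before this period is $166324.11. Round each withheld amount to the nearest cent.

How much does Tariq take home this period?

457(b) deferral: $8117.37 × 0.05 = $405.87
Health savings account contribution: $252.59
Pre-tax total = $405.87 + $252.59 = $658.46
Taxable wages = $8117.37 − $658.46 = $7458.91
State tax withheld: $7458.91 × 0.04 = $298.36
Municipal income tax: $7458.91 × 0.02 = $149.18
Federal income tax: $7458.91 × 0.11 = $820.48
Social Security tax: $8117.37 × 0.05 = $405.87
State unemployment insurance (employee share): annual cap $164617.95 already reached (YTD $166324.11), so $0.00
Total deductions = $405.87 + $252.59 + $298.36 + $149.18 + $820.48 + $405.87 + $0.00 = $2332.35
Net pay = $8117.37 − $2332.35 = $5785.02

$5785.02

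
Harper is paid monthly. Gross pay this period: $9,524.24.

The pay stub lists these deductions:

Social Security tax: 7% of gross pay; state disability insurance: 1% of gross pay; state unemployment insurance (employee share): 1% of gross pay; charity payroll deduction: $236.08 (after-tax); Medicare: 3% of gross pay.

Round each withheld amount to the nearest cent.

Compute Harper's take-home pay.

$8,145.25

Medicare: $9,524.24 × 0.03 = $285.73
State unemployment insurance (employee share): $9,524.24 × 0.01 = $95.24
State disability insurance: $9,524.24 × 0.01 = $95.24
Social Security tax: $9,524.24 × 0.07 = $666.70
Charity payroll deduction: $236.08
Total deductions = $285.73 + $95.24 + $95.24 + $666.70 + $236.08 = $1,378.99
Net pay = $9,524.24 − $1,378.99 = $8,145.25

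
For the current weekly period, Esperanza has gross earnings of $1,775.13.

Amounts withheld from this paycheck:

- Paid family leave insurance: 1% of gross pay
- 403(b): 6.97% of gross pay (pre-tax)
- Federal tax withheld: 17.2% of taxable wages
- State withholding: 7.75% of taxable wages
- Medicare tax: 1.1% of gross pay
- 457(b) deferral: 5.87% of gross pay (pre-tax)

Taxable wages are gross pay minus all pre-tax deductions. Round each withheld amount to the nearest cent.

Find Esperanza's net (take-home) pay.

403(b): $1,775.13 × 0.0697 = $123.73
457(b) deferral: $1,775.13 × 0.0587 = $104.20
Pre-tax total = $123.73 + $104.20 = $227.93
Taxable wages = $1,775.13 − $227.93 = $1,547.20
Federal tax withheld: $1,547.20 × 0.172 = $266.12
State withholding: $1,547.20 × 0.0775 = $119.91
Paid family leave insurance: $1,775.13 × 0.01 = $17.75
Medicare tax: $1,775.13 × 0.011 = $19.53
Total deductions = $123.73 + $104.20 + $266.12 + $119.91 + $17.75 + $19.53 = $651.24
Net pay = $1,775.13 − $651.24 = $1,123.89

$1,123.89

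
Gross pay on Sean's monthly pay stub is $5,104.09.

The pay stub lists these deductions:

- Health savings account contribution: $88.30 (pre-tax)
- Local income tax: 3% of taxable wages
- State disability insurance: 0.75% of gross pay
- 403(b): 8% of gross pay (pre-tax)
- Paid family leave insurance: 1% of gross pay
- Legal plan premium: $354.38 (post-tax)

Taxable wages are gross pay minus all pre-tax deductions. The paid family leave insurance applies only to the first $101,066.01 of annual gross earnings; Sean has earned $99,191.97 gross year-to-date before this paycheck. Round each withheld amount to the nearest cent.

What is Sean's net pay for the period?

Health savings account contribution: $88.30
403(b): $5,104.09 × 0.08 = $408.33
Pre-tax total = $88.30 + $408.33 = $496.63
Taxable wages = $5,104.09 − $496.63 = $4,607.46
Local income tax: $4,607.46 × 0.03 = $138.22
State disability insurance: $5,104.09 × 0.0075 = $38.28
Paid family leave insurance: only $101,066.01 − $99,191.97 = $1,874.04 of this check is subject → $1,874.04 × 0.01 = $18.74
Legal plan premium: $354.38
Total deductions = $88.30 + $408.33 + $138.22 + $38.28 + $18.74 + $354.38 = $1,046.25
Net pay = $5,104.09 − $1,046.25 = $4,057.84

$4,057.84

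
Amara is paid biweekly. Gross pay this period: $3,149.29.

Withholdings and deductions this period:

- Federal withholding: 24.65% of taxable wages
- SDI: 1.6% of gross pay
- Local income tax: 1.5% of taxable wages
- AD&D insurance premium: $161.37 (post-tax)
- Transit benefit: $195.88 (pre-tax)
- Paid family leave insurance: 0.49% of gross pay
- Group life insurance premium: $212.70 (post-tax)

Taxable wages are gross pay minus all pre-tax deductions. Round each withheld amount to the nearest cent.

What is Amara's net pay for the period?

$1,741.20

Transit benefit: $195.88
Taxable wages = $3,149.29 − $195.88 = $2,953.41
Local income tax: $2,953.41 × 0.015 = $44.30
Federal withholding: $2,953.41 × 0.2465 = $728.02
Paid family leave insurance: $3,149.29 × 0.0049 = $15.43
SDI: $3,149.29 × 0.016 = $50.39
AD&D insurance premium: $161.37
Group life insurance premium: $212.70
Total deductions = $195.88 + $44.30 + $728.02 + $15.43 + $50.39 + $161.37 + $212.70 = $1,408.09
Net pay = $3,149.29 − $1,408.09 = $1,741.20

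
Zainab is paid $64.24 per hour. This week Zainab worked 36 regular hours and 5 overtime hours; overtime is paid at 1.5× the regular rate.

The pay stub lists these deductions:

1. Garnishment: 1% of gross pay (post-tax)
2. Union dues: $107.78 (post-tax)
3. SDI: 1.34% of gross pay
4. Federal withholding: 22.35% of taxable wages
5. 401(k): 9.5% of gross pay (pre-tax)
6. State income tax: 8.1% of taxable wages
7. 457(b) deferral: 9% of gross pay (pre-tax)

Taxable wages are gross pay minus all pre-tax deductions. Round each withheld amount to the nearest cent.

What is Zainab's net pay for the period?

Regular pay: 36 × $64.24 = $2,312.64
Overtime pay: 5 × $64.24 × 1.5 = $481.80
Gross pay = $2,312.64 + $481.80 = $2,794.44
457(b) deferral: $2,794.44 × 0.09 = $251.50
401(k): $2,794.44 × 0.095 = $265.47
Pre-tax total = $251.50 + $265.47 = $516.97
Taxable wages = $2,794.44 − $516.97 = $2,277.47
Federal withholding: $2,277.47 × 0.2235 = $509.01
State income tax: $2,277.47 × 0.081 = $184.48
SDI: $2,794.44 × 0.0134 = $37.45
Garnishment: $2,794.44 × 0.01 = $27.94
Union dues: $107.78
Total deductions = $251.50 + $265.47 + $509.01 + $184.48 + $37.45 + $27.94 + $107.78 = $1,383.63
Net pay = $2,794.44 − $1,383.63 = $1,410.81

$1,410.81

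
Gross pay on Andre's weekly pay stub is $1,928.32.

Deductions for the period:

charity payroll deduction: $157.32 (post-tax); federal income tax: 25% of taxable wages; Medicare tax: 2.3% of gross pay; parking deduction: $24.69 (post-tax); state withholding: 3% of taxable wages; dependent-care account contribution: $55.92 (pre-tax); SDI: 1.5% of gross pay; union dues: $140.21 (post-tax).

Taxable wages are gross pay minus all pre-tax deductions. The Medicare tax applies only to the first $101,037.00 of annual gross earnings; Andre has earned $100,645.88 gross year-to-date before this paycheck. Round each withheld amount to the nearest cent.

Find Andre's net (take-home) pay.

Dependent-care account contribution: $55.92
Taxable wages = $1,928.32 − $55.92 = $1,872.40
State withholding: $1,872.40 × 0.03 = $56.17
Federal income tax: $1,872.40 × 0.25 = $468.10
SDI: $1,928.32 × 0.015 = $28.92
Medicare tax: only $101,037.00 − $100,645.88 = $391.12 of this check is subject → $391.12 × 0.023 = $9.00
Charity payroll deduction: $157.32
Parking deduction: $24.69
Union dues: $140.21
Total deductions = $55.92 + $56.17 + $468.10 + $28.92 + $9.00 + $157.32 + $24.69 + $140.21 = $940.33
Net pay = $1,928.32 − $940.33 = $987.99

$987.99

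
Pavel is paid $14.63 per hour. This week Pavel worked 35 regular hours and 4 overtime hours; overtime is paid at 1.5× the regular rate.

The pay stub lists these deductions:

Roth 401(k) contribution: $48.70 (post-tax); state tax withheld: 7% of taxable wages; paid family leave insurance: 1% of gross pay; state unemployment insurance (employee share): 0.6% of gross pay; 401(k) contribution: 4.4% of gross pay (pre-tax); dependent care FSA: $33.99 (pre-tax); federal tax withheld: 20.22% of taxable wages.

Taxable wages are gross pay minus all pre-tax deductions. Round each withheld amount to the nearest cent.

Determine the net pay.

$334.31

Regular pay: 35 × $14.63 = $512.05
Overtime pay: 4 × $14.63 × 1.5 = $87.78
Gross pay = $512.05 + $87.78 = $599.83
401(k) contribution: $599.83 × 0.044 = $26.39
Dependent care FSA: $33.99
Pre-tax total = $26.39 + $33.99 = $60.38
Taxable wages = $599.83 − $60.38 = $539.45
State tax withheld: $539.45 × 0.07 = $37.76
Federal tax withheld: $539.45 × 0.2022 = $109.08
Paid family leave insurance: $599.83 × 0.01 = $6.00
State unemployment insurance (employee share): $599.83 × 0.006 = $3.60
Roth 401(k) contribution: $48.70
Total deductions = $26.39 + $33.99 + $37.76 + $109.08 + $6.00 + $3.60 + $48.70 = $265.52
Net pay = $599.83 − $265.52 = $334.31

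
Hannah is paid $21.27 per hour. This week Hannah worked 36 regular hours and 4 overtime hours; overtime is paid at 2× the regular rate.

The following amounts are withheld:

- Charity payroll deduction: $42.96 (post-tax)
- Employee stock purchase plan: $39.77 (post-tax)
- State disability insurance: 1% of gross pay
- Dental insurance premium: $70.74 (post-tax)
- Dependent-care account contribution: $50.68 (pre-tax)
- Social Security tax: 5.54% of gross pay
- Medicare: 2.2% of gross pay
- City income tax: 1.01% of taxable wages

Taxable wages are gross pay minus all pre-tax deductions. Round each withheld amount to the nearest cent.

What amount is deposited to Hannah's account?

Regular pay: 36 × $21.27 = $765.72
Overtime pay: 4 × $21.27 × 2 = $170.16
Gross pay = $765.72 + $170.16 = $935.88
Dependent-care account contribution: $50.68
Taxable wages = $935.88 − $50.68 = $885.20
City income tax: $885.20 × 0.0101 = $8.94
Social Security tax: $935.88 × 0.0554 = $51.85
State disability insurance: $935.88 × 0.01 = $9.36
Medicare: $935.88 × 0.022 = $20.59
Dental insurance premium: $70.74
Charity payroll deduction: $42.96
Employee stock purchase plan: $39.77
Total deductions = $50.68 + $8.94 + $51.85 + $9.36 + $20.59 + $70.74 + $42.96 + $39.77 = $294.89
Net pay = $935.88 − $294.89 = $640.99

$640.99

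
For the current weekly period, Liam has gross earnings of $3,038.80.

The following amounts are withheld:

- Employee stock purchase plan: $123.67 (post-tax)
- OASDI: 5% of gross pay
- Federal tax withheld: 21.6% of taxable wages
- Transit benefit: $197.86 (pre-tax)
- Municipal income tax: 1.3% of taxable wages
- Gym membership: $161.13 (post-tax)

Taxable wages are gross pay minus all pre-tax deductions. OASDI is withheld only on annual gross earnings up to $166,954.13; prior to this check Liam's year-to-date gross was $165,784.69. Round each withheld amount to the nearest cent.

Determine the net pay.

$1,847.10

Transit benefit: $197.86
Taxable wages = $3,038.80 − $197.86 = $2,840.94
Federal tax withheld: $2,840.94 × 0.216 = $613.64
Municipal income tax: $2,840.94 × 0.013 = $36.93
OASDI: only $166,954.13 − $165,784.69 = $1,169.44 of this check is subject → $1,169.44 × 0.05 = $58.47
Gym membership: $161.13
Employee stock purchase plan: $123.67
Total deductions = $197.86 + $613.64 + $36.93 + $58.47 + $161.13 + $123.67 = $1,191.70
Net pay = $3,038.80 − $1,191.70 = $1,847.10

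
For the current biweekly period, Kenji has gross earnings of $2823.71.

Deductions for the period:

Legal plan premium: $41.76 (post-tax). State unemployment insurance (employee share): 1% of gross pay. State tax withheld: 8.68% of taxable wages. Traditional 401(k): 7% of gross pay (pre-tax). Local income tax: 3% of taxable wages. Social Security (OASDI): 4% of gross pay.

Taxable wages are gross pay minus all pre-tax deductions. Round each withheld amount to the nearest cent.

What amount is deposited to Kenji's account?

$2136.38

Traditional 401(k): $2823.71 × 0.07 = $197.66
Taxable wages = $2823.71 − $197.66 = $2626.05
Local income tax: $2626.05 × 0.03 = $78.78
State tax withheld: $2626.05 × 0.0868 = $227.94
State unemployment insurance (employee share): $2823.71 × 0.01 = $28.24
Social Security (OASDI): $2823.71 × 0.04 = $112.95
Legal plan premium: $41.76
Total deductions = $197.66 + $78.78 + $227.94 + $28.24 + $112.95 + $41.76 = $687.33
Net pay = $2823.71 − $687.33 = $2136.38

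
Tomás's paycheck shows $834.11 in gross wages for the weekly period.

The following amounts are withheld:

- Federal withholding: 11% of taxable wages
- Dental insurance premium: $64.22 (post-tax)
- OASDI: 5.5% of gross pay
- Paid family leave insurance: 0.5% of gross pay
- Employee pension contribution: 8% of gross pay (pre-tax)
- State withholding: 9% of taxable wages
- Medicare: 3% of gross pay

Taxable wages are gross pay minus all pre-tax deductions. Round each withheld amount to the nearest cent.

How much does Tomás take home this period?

$474.62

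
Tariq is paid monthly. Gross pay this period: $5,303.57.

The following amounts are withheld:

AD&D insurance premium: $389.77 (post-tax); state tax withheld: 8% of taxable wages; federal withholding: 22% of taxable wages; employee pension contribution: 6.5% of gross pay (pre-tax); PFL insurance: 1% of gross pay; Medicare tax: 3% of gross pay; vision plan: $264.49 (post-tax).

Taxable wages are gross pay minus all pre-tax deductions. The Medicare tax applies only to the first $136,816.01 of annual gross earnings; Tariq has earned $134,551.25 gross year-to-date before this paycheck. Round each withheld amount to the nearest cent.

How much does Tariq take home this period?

$2,695.95

Employee pension contribution: $5,303.57 × 0.065 = $344.73
Taxable wages = $5,303.57 − $344.73 = $4,958.84
Federal withholding: $4,958.84 × 0.22 = $1,090.94
State tax withheld: $4,958.84 × 0.08 = $396.71
PFL insurance: $5,303.57 × 0.01 = $53.04
Medicare tax: only $136,816.01 − $134,551.25 = $2,264.76 of this check is subject → $2,264.76 × 0.03 = $67.94
Vision plan: $264.49
AD&D insurance premium: $389.77
Total deductions = $344.73 + $1,090.94 + $396.71 + $53.04 + $67.94 + $264.49 + $389.77 = $2,607.62
Net pay = $5,303.57 − $2,607.62 = $2,695.95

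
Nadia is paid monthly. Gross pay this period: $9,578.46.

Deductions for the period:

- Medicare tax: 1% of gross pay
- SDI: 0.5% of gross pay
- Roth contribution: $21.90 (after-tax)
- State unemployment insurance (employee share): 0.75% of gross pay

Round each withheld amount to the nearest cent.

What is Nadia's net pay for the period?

$9,341.05

Medicare tax: $9,578.46 × 0.01 = $95.78
SDI: $9,578.46 × 0.005 = $47.89
State unemployment insurance (employee share): $9,578.46 × 0.0075 = $71.84
Roth contribution: $21.90
Total deductions = $95.78 + $47.89 + $71.84 + $21.90 = $237.41
Net pay = $9,578.46 − $237.41 = $9,341.05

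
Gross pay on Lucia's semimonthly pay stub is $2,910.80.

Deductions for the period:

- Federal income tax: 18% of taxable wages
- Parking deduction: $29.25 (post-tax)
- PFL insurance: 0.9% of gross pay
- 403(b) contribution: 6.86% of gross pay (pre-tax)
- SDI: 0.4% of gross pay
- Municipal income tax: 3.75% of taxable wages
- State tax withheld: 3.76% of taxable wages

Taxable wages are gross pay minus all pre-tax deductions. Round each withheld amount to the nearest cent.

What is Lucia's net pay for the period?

403(b) contribution: $2,910.80 × 0.0686 = $199.68
Taxable wages = $2,910.80 − $199.68 = $2,711.12
State tax withheld: $2,711.12 × 0.0376 = $101.94
Municipal income tax: $2,711.12 × 0.0375 = $101.67
Federal income tax: $2,711.12 × 0.18 = $488.00
SDI: $2,910.80 × 0.004 = $11.64
PFL insurance: $2,910.80 × 0.009 = $26.20
Parking deduction: $29.25
Total deductions = $199.68 + $101.94 + $101.67 + $488.00 + $11.64 + $26.20 + $29.25 = $958.38
Net pay = $2,910.80 − $958.38 = $1,952.42

$1,952.42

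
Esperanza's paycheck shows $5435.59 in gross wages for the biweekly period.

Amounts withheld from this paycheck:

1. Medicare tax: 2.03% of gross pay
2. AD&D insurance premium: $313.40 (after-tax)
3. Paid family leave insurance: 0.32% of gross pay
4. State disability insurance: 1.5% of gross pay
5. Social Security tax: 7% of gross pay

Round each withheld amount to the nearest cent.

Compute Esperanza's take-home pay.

$4532.44

State disability insurance: $5435.59 × 0.015 = $81.53
Social Security tax: $5435.59 × 0.07 = $380.49
Paid family leave insurance: $5435.59 × 0.0032 = $17.39
Medicare tax: $5435.59 × 0.0203 = $110.34
AD&D insurance premium: $313.40
Total deductions = $81.53 + $380.49 + $17.39 + $110.34 + $313.40 = $903.15
Net pay = $5435.59 − $903.15 = $4532.44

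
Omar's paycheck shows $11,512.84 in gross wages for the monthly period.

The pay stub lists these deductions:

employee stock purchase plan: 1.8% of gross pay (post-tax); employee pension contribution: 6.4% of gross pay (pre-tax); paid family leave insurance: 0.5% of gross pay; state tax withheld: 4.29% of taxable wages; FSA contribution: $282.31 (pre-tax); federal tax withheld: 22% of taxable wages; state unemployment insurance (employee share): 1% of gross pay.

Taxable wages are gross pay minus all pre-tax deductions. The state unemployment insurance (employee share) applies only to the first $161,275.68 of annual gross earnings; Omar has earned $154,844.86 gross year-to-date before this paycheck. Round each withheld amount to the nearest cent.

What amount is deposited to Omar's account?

$7,405.81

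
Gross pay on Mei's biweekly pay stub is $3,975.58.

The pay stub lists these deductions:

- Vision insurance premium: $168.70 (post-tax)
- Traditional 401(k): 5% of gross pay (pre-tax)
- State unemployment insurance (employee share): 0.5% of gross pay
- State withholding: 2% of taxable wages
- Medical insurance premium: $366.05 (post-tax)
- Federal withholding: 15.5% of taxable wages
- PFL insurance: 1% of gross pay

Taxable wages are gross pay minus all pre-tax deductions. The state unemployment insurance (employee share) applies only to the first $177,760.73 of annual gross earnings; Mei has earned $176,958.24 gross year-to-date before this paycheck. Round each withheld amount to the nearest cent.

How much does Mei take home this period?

Traditional 401(k): $3,975.58 × 0.05 = $198.78
Taxable wages = $3,975.58 − $198.78 = $3,776.80
Federal withholding: $3,776.80 × 0.155 = $585.40
State withholding: $3,776.80 × 0.02 = $75.54
State unemployment insurance (employee share): only $177,760.73 − $176,958.24 = $802.49 of this check is subject → $802.49 × 0.005 = $4.01
PFL insurance: $3,975.58 × 0.01 = $39.76
Vision insurance premium: $168.70
Medical insurance premium: $366.05
Total deductions = $198.78 + $585.40 + $75.54 + $4.01 + $39.76 + $168.70 + $366.05 = $1,438.24
Net pay = $3,975.58 − $1,438.24 = $2,537.34

$2,537.34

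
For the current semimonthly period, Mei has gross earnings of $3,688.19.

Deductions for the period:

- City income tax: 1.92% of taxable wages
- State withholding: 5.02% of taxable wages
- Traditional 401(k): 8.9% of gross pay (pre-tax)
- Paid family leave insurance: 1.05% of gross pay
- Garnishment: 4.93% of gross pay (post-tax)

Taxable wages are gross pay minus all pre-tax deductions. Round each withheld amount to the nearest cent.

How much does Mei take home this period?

Traditional 401(k): $3,688.19 × 0.089 = $328.25
Taxable wages = $3,688.19 − $328.25 = $3,359.94
State withholding: $3,359.94 × 0.0502 = $168.67
City income tax: $3,359.94 × 0.0192 = $64.51
Paid family leave insurance: $3,688.19 × 0.0105 = $38.73
Garnishment: $3,688.19 × 0.0493 = $181.83
Total deductions = $328.25 + $168.67 + $64.51 + $38.73 + $181.83 = $781.99
Net pay = $3,688.19 − $781.99 = $2,906.20

$2,906.20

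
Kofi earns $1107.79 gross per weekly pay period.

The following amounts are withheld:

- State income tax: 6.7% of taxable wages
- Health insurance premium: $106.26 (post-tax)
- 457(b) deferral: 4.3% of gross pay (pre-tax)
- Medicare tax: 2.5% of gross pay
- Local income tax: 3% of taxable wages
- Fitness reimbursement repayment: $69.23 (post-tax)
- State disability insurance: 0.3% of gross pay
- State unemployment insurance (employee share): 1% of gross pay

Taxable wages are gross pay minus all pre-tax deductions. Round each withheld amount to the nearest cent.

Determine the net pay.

$739.75

457(b) deferral: $1107.79 × 0.043 = $47.63
Taxable wages = $1107.79 − $47.63 = $1060.16
Local income tax: $1060.16 × 0.03 = $31.80
State income tax: $1060.16 × 0.067 = $71.03
State disability insurance: $1107.79 × 0.003 = $3.32
Medicare tax: $1107.79 × 0.025 = $27.69
State unemployment insurance (employee share): $1107.79 × 0.01 = $11.08
Fitness reimbursement repayment: $69.23
Health insurance premium: $106.26
Total deductions = $47.63 + $31.80 + $71.03 + $3.32 + $27.69 + $11.08 + $69.23 + $106.26 = $368.04
Net pay = $1107.79 − $368.04 = $739.75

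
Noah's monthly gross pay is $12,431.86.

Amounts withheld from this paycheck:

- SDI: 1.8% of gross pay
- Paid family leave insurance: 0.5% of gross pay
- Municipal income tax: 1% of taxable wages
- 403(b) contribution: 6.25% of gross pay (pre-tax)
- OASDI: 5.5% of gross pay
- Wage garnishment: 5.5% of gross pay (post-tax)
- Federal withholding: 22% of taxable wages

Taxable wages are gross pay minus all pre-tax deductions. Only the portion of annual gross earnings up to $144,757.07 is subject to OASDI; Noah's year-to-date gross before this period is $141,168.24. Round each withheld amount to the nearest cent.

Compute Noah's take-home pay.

403(b) contribution: $12,431.86 × 0.0625 = $776.99
Taxable wages = $12,431.86 − $776.99 = $11,654.87
Federal withholding: $11,654.87 × 0.22 = $2,564.07
Municipal income tax: $11,654.87 × 0.01 = $116.55
OASDI: only $144,757.07 − $141,168.24 = $3,588.83 of this check is subject → $3,588.83 × 0.055 = $197.39
Paid family leave insurance: $12,431.86 × 0.005 = $62.16
SDI: $12,431.86 × 0.018 = $223.77
Wage garnishment: $12,431.86 × 0.055 = $683.75
Total deductions = $776.99 + $2,564.07 + $116.55 + $197.39 + $62.16 + $223.77 + $683.75 = $4,624.68
Net pay = $12,431.86 − $4,624.68 = $7,807.18

$7,807.18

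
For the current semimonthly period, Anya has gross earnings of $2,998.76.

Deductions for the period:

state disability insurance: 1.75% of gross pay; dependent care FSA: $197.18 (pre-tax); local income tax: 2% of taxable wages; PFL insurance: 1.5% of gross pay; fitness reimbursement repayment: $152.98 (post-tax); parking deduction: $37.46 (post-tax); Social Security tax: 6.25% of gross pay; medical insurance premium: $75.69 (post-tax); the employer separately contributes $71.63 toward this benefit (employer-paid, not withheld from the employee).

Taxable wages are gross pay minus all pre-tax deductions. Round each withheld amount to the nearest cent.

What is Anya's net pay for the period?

$2,194.54

Dependent care FSA: $197.18
Taxable wages = $2,998.76 − $197.18 = $2,801.58
Local income tax: $2,801.58 × 0.02 = $56.03
State disability insurance: $2,998.76 × 0.0175 = $52.48
PFL insurance: $2,998.76 × 0.015 = $44.98
Social Security tax: $2,998.76 × 0.0625 = $187.42
Medical insurance premium: $75.69
Parking deduction: $37.46
Fitness reimbursement repayment: $152.98
(Employer's $71.63 toward medical insurance premium is not withheld from the employee.)
Total deductions = $197.18 + $56.03 + $52.48 + $44.98 + $187.42 + $75.69 + $37.46 + $152.98 = $804.22
Net pay = $2,998.76 − $804.22 = $2,194.54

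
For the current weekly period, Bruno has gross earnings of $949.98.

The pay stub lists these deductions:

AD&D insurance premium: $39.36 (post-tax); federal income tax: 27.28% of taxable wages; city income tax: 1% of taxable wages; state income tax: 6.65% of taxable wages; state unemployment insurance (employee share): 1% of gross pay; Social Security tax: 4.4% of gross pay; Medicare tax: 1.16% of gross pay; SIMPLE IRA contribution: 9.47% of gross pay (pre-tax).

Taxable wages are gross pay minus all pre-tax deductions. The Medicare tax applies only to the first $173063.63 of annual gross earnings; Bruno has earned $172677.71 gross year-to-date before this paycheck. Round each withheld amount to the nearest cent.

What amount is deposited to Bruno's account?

SIMPLE IRA contribution: $949.98 × 0.0947 = $89.96
Taxable wages = $949.98 − $89.96 = $860.02
State income tax: $860.02 × 0.0665 = $57.19
City income tax: $860.02 × 0.01 = $8.60
Federal income tax: $860.02 × 0.2728 = $234.61
State unemployment insurance (employee share): $949.98 × 0.01 = $9.50
Medicare tax: only $173063.63 − $172677.71 = $385.92 of this check is subject → $385.92 × 0.0116 = $4.48
Social Security tax: $949.98 × 0.044 = $41.80
AD&D insurance premium: $39.36
Total deductions = $89.96 + $57.19 + $8.60 + $234.61 + $9.50 + $4.48 + $41.80 + $39.36 = $485.50
Net pay = $949.98 − $485.50 = $464.48

$464.48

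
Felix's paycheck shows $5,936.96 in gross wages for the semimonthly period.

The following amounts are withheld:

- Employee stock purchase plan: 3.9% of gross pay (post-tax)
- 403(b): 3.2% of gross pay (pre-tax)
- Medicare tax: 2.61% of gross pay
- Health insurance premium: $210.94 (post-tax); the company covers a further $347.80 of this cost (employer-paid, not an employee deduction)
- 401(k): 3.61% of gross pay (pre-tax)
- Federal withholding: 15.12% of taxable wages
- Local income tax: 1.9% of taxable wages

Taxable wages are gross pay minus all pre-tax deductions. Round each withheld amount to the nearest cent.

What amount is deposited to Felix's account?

$3,993.57

403(b): $5,936.96 × 0.032 = $189.98
401(k): $5,936.96 × 0.0361 = $214.32
Pre-tax total = $189.98 + $214.32 = $404.30
Taxable wages = $5,936.96 − $404.30 = $5,532.66
Federal withholding: $5,532.66 × 0.1512 = $836.54
Local income tax: $5,532.66 × 0.019 = $105.12
Medicare tax: $5,936.96 × 0.0261 = $154.95
Employee stock purchase plan: $5,936.96 × 0.039 = $231.54
Health insurance premium: $210.94
(Employer's $347.80 toward health insurance premium is not withheld from the employee.)
Total deductions = $189.98 + $214.32 + $836.54 + $105.12 + $154.95 + $231.54 + $210.94 = $1,943.39
Net pay = $5,936.96 − $1,943.39 = $3,993.57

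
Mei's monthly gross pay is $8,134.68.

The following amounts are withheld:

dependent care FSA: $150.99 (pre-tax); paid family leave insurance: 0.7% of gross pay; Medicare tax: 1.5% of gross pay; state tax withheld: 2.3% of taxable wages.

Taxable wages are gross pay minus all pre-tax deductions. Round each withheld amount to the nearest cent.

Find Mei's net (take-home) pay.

$7,621.11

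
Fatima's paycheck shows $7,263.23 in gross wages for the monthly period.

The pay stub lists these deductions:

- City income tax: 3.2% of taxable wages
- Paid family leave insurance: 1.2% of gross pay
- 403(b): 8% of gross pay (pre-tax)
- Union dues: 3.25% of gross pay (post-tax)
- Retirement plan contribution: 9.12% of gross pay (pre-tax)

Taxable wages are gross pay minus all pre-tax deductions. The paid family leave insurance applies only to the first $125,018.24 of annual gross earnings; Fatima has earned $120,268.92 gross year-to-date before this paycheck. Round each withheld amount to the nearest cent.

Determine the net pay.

Retirement plan contribution: $7,263.23 × 0.0912 = $662.41
403(b): $7,263.23 × 0.08 = $581.06
Pre-tax total = $662.41 + $581.06 = $1,243.47
Taxable wages = $7,263.23 − $1,243.47 = $6,019.76
City income tax: $6,019.76 × 0.032 = $192.63
Paid family leave insurance: only $125,018.24 − $120,268.92 = $4,749.32 of this check is subject → $4,749.32 × 0.012 = $56.99
Union dues: $7,263.23 × 0.0325 = $236.05
Total deductions = $662.41 + $581.06 + $192.63 + $56.99 + $236.05 = $1,729.14
Net pay = $7,263.23 − $1,729.14 = $5,534.09

$5,534.09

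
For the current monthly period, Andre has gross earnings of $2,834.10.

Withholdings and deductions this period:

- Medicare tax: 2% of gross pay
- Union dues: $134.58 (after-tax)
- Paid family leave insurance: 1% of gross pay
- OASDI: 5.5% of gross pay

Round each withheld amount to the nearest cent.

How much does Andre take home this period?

Medicare tax: $2,834.10 × 0.02 = $56.68
Paid family leave insurance: $2,834.10 × 0.01 = $28.34
OASDI: $2,834.10 × 0.055 = $155.88
Union dues: $134.58
Total deductions = $56.68 + $28.34 + $155.88 + $134.58 = $375.48
Net pay = $2,834.10 − $375.48 = $2,458.62

$2,458.62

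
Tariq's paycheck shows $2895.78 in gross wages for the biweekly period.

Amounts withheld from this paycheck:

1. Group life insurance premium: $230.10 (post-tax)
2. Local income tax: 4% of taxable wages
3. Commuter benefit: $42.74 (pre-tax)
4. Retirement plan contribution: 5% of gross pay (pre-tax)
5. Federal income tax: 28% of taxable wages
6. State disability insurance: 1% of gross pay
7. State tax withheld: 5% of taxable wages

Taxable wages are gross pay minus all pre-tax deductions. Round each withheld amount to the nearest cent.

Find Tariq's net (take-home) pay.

$1447.14

Retirement plan contribution: $2895.78 × 0.05 = $144.79
Commuter benefit: $42.74
Pre-tax total = $144.79 + $42.74 = $187.53
Taxable wages = $2895.78 − $187.53 = $2708.25
State tax withheld: $2708.25 × 0.05 = $135.41
Federal income tax: $2708.25 × 0.28 = $758.31
Local income tax: $2708.25 × 0.04 = $108.33
State disability insurance: $2895.78 × 0.01 = $28.96
Group life insurance premium: $230.10
Total deductions = $144.79 + $42.74 + $135.41 + $758.31 + $108.33 + $28.96 + $230.10 = $1448.64
Net pay = $2895.78 − $1448.64 = $1447.14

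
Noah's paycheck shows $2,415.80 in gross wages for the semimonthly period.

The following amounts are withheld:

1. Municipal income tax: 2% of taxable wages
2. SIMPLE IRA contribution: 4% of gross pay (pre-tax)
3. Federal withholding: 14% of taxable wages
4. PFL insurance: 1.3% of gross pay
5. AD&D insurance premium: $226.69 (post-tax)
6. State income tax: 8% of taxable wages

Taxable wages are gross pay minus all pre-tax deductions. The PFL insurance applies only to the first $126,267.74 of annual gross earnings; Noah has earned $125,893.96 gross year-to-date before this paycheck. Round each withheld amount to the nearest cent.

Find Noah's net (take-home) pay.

$1,531.03

SIMPLE IRA contribution: $2,415.80 × 0.04 = $96.63
Taxable wages = $2,415.80 − $96.63 = $2,319.17
State income tax: $2,319.17 × 0.08 = $185.53
Federal withholding: $2,319.17 × 0.14 = $324.68
Municipal income tax: $2,319.17 × 0.02 = $46.38
PFL insurance: only $126,267.74 − $125,893.96 = $373.78 of this check is subject → $373.78 × 0.013 = $4.86
AD&D insurance premium: $226.69
Total deductions = $96.63 + $185.53 + $324.68 + $46.38 + $4.86 + $226.69 = $884.77
Net pay = $2,415.80 − $884.77 = $1,531.03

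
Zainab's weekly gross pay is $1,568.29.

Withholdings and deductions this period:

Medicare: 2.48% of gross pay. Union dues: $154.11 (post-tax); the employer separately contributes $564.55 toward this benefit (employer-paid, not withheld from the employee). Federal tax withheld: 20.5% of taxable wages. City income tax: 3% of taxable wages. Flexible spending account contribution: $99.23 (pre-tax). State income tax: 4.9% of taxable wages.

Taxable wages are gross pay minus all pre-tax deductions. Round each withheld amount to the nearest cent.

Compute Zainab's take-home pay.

$858.85

Flexible spending account contribution: $99.23
Taxable wages = $1,568.29 − $99.23 = $1,469.06
City income tax: $1,469.06 × 0.03 = $44.07
State income tax: $1,469.06 × 0.049 = $71.98
Federal tax withheld: $1,469.06 × 0.205 = $301.16
Medicare: $1,568.29 × 0.0248 = $38.89
Union dues: $154.11
(Employer's $564.55 toward union dues is not withheld from the employee.)
Total deductions = $99.23 + $44.07 + $71.98 + $301.16 + $38.89 + $154.11 = $709.44
Net pay = $1,568.29 − $709.44 = $858.85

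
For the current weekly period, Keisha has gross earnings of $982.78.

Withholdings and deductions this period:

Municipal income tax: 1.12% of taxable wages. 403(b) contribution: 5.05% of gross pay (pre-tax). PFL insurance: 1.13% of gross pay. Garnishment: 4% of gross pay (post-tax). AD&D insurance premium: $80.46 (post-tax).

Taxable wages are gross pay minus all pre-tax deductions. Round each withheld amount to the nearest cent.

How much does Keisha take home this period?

$791.82

403(b) contribution: $982.78 × 0.0505 = $49.63
Taxable wages = $982.78 − $49.63 = $933.15
Municipal income tax: $933.15 × 0.0112 = $10.45
PFL insurance: $982.78 × 0.0113 = $11.11
Garnishment: $982.78 × 0.04 = $39.31
AD&D insurance premium: $80.46
Total deductions = $49.63 + $10.45 + $11.11 + $39.31 + $80.46 = $190.96
Net pay = $982.78 − $190.96 = $791.82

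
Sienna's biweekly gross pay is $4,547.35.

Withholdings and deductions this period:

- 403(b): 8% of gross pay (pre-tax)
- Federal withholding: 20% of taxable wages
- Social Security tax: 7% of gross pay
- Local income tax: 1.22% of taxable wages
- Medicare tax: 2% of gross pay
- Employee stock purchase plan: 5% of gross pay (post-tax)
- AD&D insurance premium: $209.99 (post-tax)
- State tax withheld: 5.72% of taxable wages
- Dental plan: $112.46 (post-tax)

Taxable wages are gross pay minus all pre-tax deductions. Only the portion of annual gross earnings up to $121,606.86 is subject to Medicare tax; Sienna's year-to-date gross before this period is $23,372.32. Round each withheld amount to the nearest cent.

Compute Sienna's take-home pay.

$2,097.43

403(b): $4,547.35 × 0.08 = $363.79
Taxable wages = $4,547.35 − $363.79 = $4,183.56
Local income tax: $4,183.56 × 0.0122 = $51.04
State tax withheld: $4,183.56 × 0.0572 = $239.30
Federal withholding: $4,183.56 × 0.2 = $836.71
Social Security tax: $4,547.35 × 0.07 = $318.31
Medicare tax: cap not yet reached, full $4,547.35 is subject → $4,547.35 × 0.02 = $90.95
Employee stock purchase plan: $4,547.35 × 0.05 = $227.37
AD&D insurance premium: $209.99
Dental plan: $112.46
Total deductions = $363.79 + $51.04 + $239.30 + $836.71 + $318.31 + $90.95 + $227.37 + $209.99 + $112.46 = $2,449.92
Net pay = $4,547.35 − $2,449.92 = $2,097.43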